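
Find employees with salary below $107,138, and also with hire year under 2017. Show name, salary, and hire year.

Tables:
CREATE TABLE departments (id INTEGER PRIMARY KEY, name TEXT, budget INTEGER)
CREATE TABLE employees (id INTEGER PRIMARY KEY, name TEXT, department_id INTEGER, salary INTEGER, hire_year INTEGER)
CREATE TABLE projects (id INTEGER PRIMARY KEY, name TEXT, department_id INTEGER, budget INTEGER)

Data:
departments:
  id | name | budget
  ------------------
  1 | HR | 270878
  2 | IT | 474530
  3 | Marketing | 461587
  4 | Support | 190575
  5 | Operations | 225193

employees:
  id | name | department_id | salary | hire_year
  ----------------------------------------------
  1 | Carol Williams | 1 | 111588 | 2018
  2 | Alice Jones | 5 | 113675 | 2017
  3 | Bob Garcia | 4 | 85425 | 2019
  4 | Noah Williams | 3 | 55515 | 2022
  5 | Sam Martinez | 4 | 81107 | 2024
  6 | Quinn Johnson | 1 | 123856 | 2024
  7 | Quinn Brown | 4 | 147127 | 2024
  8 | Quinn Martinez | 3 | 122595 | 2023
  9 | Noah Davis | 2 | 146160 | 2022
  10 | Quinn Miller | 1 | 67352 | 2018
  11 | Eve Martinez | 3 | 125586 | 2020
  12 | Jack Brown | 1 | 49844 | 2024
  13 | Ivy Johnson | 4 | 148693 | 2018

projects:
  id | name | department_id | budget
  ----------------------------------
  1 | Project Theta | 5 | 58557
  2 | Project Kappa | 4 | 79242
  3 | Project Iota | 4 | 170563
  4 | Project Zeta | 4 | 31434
SELECT name, salary, hire_year FROM employees WHERE salary < 107138 AND hire_year < 2017

Execution result:
(no rows)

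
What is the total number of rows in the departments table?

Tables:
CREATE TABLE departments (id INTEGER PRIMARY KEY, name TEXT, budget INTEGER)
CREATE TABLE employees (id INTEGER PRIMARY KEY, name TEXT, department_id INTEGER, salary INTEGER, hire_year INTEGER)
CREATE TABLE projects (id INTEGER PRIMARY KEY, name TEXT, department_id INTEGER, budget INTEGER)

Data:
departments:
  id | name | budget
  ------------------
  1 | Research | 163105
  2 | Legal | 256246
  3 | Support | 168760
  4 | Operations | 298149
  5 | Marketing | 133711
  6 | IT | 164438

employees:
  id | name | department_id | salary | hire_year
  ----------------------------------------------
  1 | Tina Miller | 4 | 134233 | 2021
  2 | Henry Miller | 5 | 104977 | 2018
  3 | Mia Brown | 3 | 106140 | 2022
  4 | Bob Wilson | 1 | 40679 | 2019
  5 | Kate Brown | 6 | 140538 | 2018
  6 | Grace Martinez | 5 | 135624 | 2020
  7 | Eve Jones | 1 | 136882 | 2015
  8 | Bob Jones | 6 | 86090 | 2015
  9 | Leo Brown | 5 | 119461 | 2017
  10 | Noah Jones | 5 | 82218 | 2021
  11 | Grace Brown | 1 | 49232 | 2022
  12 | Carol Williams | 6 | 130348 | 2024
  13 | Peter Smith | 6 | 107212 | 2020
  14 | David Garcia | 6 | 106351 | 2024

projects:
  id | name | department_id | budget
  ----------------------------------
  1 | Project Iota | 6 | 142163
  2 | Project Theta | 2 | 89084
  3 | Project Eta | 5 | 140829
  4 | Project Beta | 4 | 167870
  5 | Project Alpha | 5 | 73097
SELECT COUNT(*) FROM departments

Execution result:
6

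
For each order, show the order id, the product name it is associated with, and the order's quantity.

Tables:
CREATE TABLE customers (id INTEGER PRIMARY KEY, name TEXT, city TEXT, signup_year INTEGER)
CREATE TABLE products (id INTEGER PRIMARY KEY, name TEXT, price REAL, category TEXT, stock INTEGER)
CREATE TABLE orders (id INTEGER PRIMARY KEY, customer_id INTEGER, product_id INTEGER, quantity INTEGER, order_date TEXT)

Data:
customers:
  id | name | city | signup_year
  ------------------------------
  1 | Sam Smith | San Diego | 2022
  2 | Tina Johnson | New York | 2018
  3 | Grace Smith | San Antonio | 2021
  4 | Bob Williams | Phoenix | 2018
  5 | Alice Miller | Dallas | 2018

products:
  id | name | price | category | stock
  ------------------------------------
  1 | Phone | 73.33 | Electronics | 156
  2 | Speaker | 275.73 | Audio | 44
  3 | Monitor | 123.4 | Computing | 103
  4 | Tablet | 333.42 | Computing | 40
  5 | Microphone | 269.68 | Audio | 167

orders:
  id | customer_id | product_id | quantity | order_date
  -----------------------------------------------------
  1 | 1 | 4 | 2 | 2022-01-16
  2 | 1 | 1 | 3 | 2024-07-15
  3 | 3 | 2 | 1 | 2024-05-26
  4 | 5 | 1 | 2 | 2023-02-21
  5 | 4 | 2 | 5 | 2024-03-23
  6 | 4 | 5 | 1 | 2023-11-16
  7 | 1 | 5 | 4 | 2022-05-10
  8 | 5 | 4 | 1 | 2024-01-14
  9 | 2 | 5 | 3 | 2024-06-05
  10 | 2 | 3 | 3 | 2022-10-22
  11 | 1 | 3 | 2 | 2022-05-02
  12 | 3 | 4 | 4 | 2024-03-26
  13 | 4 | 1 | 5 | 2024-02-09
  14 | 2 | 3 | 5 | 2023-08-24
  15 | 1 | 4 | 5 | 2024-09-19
SELECT c.id, p.name AS product, c.quantity FROM orders c JOIN products p ON c.product_id = p.id

Execution result:
id | product | quantity
1 | Tablet | 2
2 | Phone | 3
3 | Speaker | 1
4 | Phone | 2
5 | Speaker | 5
6 | Microphone | 1
7 | Microphone | 4
8 | Tablet | 1
9 | Microphone | 3
10 | Monitor | 3
11 | Monitor | 2
12 | Tablet | 4
13 | Phone | 5
14 | Monitor | 5
15 | Tablet | 5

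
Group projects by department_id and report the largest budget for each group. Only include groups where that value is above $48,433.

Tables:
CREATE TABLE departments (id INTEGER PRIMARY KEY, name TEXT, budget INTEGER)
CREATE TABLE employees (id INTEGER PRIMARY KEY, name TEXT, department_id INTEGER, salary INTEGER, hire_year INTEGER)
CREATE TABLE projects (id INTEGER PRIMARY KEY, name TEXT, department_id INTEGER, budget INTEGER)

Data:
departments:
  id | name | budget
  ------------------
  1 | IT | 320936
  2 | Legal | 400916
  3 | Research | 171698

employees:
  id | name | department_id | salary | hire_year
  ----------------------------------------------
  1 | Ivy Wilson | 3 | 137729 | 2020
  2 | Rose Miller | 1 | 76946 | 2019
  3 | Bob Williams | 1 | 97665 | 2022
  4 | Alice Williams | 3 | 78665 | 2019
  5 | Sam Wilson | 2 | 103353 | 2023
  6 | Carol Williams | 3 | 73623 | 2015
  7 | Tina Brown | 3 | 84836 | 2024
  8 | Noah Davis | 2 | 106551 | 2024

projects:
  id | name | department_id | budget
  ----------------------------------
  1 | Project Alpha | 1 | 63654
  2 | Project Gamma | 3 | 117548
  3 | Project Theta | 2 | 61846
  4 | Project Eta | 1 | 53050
SELECT department_id, MAX(budget) AS max_budget FROM projects GROUP BY department_id HAVING MAX(budget) > 48433

Execution result:
department_id | max_budget
1 | 63654
2 | 61846
3 | 117548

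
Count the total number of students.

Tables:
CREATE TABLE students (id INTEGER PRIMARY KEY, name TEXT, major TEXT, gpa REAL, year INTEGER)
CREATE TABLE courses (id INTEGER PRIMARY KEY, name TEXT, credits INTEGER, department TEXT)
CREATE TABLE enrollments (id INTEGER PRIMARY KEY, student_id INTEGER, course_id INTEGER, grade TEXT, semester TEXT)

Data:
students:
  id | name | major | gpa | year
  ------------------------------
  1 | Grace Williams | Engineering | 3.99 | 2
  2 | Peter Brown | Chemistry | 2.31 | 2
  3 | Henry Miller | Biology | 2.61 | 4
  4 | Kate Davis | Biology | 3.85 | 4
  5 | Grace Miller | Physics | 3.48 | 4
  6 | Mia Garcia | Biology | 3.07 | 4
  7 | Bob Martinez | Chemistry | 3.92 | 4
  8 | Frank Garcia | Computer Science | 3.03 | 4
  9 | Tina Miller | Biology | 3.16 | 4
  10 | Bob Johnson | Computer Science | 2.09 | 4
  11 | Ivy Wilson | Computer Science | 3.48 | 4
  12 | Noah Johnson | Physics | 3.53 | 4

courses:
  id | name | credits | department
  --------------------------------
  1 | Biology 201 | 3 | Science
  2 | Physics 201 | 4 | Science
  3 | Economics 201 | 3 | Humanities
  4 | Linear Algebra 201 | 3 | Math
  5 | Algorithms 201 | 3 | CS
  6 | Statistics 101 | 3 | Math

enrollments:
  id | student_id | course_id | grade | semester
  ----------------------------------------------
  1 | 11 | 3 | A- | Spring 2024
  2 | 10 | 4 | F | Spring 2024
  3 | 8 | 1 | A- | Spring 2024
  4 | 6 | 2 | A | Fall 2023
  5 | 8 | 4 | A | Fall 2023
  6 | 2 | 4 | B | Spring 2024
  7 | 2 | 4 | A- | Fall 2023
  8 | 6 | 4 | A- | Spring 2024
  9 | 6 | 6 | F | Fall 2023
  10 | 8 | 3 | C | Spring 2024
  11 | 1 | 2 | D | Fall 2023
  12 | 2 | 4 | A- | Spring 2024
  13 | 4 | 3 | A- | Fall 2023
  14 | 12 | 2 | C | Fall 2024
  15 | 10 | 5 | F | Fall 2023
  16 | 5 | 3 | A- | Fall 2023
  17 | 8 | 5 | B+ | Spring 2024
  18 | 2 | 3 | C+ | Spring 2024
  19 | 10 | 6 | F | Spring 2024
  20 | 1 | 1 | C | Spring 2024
SELECT COUNT(*) FROM students

Execution result:
12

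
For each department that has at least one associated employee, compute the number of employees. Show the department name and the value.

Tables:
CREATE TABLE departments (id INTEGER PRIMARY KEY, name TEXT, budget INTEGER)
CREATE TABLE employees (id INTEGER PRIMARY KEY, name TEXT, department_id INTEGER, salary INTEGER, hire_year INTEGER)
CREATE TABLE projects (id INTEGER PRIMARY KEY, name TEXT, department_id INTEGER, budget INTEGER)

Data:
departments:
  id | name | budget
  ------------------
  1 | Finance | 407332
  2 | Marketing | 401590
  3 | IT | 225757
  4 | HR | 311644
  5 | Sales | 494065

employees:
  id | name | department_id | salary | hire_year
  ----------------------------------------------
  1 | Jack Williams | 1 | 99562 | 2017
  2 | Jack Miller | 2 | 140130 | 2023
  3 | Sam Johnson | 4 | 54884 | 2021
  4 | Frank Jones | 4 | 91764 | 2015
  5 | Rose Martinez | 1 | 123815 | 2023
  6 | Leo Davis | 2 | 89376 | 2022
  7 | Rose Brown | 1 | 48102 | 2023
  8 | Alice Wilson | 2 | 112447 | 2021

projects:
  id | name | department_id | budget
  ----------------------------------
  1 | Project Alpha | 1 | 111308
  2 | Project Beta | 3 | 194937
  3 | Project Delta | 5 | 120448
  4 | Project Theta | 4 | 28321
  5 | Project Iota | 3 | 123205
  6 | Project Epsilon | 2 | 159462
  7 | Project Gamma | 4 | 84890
SELECT p.name, COUNT(*) AS n FROM employees c JOIN departments p ON c.department_id = p.id GROUP BY p.id, p.name

Execution result:
name | n
Finance | 3
Marketing | 3
HR | 2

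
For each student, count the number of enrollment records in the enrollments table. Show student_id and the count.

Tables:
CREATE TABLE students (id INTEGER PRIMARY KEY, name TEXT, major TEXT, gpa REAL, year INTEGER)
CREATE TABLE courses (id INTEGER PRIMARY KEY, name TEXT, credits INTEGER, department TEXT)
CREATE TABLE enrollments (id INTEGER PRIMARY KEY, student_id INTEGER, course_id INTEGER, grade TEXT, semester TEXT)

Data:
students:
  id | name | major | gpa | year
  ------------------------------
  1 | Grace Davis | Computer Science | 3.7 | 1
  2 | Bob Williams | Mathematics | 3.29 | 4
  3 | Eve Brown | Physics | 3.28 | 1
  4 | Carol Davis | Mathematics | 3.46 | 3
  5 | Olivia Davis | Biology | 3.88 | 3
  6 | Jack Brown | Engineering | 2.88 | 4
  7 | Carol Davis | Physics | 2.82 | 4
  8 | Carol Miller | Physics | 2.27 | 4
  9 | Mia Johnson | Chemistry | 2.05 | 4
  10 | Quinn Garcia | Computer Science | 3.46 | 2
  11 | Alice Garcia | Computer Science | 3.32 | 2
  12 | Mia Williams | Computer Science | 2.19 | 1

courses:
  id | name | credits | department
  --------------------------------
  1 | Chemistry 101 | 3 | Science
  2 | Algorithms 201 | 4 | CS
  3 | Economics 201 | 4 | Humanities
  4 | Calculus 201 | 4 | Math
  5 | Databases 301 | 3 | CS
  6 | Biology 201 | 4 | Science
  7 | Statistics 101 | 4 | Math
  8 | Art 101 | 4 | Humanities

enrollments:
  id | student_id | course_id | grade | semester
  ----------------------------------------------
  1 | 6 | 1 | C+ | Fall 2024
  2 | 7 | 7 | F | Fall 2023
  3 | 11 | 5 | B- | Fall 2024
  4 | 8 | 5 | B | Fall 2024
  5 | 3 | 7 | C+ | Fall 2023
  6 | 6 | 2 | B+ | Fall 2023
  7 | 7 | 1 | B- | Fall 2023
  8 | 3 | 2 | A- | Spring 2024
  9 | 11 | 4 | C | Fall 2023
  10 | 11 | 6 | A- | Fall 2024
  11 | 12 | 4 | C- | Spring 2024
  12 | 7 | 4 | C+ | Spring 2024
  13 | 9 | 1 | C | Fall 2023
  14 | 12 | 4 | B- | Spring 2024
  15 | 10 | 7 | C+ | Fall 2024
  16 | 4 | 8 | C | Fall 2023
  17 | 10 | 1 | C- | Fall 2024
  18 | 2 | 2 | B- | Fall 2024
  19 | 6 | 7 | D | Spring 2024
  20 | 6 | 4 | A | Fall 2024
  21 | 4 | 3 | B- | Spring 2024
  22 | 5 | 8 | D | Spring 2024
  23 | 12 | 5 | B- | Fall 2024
SELECT student_id, COUNT(*) AS enrollment_count FROM enrollments GROUP BY student_id

Execution result:
student_id | enrollment_count
2 | 1
3 | 2
4 | 2
5 | 1
6 | 4
7 | 3
8 | 1
9 | 1
10 | 2
11 | 3
12 | 3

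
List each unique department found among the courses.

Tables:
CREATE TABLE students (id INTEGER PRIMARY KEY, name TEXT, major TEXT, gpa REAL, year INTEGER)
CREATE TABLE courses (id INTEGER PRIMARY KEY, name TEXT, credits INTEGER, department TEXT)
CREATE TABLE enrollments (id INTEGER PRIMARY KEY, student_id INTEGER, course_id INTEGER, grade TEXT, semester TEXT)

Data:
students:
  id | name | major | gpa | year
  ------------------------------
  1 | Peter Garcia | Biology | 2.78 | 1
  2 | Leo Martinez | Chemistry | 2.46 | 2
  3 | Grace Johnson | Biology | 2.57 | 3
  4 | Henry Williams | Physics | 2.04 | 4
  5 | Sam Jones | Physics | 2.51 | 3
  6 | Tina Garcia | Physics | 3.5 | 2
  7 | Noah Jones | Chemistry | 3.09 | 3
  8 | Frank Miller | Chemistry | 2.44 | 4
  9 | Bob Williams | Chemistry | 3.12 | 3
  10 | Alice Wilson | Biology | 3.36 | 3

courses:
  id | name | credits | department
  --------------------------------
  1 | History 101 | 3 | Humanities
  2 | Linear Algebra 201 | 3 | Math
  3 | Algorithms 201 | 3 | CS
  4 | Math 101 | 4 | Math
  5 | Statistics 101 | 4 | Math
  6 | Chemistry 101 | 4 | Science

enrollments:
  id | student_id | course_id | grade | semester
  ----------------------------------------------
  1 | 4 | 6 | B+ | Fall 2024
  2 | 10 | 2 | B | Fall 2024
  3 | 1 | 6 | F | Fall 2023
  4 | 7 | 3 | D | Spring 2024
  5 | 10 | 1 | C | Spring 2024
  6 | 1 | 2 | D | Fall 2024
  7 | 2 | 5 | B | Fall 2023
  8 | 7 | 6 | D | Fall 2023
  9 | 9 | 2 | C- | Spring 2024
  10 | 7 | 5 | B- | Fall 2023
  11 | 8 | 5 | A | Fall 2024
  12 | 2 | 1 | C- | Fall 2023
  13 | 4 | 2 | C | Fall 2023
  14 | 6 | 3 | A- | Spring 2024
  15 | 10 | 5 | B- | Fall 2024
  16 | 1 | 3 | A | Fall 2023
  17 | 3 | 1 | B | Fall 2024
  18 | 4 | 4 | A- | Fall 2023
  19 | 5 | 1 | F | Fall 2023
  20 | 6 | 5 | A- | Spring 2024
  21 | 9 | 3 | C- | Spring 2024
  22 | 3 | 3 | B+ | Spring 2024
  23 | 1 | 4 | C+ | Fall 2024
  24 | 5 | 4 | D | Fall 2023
SELECT DISTINCT department FROM courses

Execution result:
department
Humanities
Math
CS
Science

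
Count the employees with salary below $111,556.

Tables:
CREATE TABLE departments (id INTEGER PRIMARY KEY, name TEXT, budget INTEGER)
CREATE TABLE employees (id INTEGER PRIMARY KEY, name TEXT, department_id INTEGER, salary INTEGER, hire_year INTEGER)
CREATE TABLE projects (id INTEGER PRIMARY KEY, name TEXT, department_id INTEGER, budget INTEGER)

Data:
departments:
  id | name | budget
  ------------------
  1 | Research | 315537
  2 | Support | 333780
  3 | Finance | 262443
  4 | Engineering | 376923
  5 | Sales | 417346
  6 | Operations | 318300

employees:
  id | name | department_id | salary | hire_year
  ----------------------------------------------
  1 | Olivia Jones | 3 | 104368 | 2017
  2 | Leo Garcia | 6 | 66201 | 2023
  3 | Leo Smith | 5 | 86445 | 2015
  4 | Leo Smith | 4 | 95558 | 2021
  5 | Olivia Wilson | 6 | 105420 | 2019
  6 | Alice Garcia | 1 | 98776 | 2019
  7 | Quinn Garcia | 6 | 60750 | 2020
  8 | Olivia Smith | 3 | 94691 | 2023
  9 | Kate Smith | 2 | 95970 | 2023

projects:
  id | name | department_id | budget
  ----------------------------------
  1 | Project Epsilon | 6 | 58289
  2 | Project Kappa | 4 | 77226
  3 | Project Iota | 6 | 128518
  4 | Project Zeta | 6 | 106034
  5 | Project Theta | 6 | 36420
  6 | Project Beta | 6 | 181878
SELECT COUNT(*) FROM employees WHERE salary < 111556

Execution result:
9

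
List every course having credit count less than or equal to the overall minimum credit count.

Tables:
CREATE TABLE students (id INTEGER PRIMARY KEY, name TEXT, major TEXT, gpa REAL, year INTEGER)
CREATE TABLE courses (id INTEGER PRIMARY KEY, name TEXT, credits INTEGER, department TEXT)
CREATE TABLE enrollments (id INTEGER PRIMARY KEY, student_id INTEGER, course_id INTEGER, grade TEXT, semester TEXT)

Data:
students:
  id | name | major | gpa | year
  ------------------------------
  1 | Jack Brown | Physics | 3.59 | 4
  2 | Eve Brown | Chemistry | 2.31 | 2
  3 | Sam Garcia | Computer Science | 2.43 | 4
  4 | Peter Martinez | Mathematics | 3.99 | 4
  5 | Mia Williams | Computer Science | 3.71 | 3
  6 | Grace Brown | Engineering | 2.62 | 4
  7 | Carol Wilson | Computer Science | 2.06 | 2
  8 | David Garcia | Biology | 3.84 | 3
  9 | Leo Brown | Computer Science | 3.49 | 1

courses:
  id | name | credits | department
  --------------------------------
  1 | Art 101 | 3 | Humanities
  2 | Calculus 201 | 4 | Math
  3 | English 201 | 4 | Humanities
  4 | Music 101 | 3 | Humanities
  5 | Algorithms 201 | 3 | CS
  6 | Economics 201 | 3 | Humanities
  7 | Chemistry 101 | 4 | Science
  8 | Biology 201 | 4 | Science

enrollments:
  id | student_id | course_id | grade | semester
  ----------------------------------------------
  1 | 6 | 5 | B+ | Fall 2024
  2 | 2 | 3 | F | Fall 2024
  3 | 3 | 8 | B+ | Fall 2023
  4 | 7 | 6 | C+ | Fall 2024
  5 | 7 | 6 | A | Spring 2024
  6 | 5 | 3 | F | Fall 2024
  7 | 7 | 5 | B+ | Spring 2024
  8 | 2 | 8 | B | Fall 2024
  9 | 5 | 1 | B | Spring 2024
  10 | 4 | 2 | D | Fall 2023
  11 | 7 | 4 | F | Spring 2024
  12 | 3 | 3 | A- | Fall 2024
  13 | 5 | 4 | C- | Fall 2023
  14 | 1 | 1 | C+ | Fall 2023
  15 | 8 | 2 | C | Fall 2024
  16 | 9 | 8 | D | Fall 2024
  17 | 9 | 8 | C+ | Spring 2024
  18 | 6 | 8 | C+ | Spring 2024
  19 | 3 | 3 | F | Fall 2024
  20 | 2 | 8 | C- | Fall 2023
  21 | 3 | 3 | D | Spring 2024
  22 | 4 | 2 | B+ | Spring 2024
SELECT name, credits FROM courses WHERE credits <= (SELECT MIN(credits) FROM courses)

Execution result:
name | credits
Art 101 | 3
Music 101 | 3
Algorithms 201 | 3
Economics 201 | 3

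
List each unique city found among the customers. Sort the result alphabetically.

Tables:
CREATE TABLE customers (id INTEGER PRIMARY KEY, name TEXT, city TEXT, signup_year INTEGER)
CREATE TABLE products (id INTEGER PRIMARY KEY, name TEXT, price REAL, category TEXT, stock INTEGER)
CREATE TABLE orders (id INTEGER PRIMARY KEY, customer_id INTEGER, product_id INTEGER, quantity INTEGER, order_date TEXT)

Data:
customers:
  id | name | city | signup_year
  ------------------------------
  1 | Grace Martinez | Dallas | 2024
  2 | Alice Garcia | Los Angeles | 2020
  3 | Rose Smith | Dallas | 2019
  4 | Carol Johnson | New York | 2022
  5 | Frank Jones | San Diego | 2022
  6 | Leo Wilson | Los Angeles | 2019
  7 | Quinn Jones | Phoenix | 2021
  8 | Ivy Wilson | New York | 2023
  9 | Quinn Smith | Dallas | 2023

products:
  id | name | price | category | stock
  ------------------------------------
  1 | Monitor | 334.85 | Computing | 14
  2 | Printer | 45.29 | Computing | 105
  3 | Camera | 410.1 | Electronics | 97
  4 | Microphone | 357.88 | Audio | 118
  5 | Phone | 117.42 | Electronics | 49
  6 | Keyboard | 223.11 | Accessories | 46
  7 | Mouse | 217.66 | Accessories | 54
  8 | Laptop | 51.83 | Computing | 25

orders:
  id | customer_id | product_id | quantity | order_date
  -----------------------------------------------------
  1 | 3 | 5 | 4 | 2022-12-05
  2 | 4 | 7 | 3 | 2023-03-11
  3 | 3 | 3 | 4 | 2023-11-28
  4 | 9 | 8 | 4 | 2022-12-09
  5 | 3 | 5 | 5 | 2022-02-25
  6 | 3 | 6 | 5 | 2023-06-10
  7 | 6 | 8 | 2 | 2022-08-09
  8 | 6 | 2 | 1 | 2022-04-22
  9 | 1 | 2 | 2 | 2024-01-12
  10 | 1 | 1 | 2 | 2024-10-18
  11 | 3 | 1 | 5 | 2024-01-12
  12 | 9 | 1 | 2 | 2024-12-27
SELECT DISTINCT city FROM customers ORDER BY city

Execution result:
city
Dallas
Los Angeles
New York
Phoenix
San Diego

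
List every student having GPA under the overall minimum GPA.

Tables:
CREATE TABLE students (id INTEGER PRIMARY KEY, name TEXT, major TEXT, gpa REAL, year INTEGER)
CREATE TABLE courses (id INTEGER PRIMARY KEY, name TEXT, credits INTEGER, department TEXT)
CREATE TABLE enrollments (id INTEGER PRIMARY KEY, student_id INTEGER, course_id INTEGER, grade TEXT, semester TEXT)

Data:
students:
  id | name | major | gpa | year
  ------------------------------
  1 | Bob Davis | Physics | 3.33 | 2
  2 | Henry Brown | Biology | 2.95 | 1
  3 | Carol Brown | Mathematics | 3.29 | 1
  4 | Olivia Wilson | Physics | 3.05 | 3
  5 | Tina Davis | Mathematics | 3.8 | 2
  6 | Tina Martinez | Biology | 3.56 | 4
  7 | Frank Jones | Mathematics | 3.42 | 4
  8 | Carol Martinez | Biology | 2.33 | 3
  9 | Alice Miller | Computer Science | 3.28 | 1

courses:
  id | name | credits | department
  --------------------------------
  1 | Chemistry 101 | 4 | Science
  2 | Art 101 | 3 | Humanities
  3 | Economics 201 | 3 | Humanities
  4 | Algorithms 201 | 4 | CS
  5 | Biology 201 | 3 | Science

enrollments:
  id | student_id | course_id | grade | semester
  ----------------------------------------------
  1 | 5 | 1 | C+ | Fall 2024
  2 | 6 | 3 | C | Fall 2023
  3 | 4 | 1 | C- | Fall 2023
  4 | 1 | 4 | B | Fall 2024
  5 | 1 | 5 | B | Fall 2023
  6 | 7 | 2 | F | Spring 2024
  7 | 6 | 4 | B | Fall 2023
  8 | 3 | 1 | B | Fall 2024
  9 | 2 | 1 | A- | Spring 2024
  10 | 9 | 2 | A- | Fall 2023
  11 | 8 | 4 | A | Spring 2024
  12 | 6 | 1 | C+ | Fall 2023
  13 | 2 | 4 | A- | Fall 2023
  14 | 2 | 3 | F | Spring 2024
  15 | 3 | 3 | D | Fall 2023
SELECT name, gpa FROM students WHERE gpa < (SELECT MIN(gpa) FROM students)

Execution result:
(no rows)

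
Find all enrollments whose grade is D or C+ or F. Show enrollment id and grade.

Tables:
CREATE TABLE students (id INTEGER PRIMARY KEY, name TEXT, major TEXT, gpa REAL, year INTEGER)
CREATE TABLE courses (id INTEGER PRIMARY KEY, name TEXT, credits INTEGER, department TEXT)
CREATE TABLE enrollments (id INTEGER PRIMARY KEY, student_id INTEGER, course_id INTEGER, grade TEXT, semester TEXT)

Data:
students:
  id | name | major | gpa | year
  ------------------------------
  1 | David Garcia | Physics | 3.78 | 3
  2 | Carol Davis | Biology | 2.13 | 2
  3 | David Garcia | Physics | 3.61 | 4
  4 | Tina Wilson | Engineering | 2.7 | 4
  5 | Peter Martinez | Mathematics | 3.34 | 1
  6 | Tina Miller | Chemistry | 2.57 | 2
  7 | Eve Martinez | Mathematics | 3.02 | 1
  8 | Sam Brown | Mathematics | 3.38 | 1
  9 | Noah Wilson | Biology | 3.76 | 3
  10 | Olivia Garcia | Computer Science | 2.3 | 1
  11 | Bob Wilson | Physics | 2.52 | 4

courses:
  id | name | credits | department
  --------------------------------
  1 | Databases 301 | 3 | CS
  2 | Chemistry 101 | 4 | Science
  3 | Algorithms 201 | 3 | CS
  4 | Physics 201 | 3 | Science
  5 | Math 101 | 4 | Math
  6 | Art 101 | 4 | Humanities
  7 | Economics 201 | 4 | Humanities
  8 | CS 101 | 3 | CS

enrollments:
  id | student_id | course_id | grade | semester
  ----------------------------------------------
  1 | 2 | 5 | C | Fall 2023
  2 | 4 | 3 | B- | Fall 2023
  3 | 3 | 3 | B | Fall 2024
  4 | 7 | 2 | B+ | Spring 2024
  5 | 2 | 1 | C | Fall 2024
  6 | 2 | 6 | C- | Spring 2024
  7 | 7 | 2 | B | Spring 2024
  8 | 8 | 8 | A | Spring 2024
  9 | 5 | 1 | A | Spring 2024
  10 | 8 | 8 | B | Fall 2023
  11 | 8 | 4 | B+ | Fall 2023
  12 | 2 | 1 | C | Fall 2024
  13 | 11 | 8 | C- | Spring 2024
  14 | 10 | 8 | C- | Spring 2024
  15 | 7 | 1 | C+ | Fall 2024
SELECT id, grade FROM enrollments WHERE grade IN ('D', 'C+', 'F')

Execution result:
id | grade
15 | C+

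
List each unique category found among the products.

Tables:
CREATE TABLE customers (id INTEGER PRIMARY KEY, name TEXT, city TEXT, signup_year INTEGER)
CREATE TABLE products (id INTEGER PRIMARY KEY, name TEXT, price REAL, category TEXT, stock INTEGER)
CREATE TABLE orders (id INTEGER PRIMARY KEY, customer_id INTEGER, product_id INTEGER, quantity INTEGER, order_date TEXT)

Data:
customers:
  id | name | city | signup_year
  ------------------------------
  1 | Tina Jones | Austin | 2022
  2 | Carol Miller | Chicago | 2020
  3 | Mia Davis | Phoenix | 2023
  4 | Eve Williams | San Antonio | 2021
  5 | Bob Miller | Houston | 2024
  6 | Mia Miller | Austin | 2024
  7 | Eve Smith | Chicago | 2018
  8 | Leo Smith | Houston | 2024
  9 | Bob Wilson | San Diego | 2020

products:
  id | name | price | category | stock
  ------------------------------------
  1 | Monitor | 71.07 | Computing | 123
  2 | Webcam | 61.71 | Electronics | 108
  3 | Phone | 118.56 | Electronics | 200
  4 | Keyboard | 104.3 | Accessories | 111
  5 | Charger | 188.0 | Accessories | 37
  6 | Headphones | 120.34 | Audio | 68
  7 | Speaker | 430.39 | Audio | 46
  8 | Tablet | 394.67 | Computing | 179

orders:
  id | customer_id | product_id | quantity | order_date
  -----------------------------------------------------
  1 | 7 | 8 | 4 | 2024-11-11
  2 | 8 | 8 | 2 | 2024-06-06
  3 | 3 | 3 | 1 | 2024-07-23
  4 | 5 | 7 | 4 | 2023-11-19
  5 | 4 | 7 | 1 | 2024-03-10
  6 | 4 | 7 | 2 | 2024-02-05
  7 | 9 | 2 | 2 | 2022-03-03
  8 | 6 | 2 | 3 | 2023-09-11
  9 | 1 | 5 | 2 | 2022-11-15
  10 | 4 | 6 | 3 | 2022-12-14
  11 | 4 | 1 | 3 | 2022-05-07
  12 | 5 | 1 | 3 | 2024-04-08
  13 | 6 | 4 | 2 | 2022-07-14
SELECT DISTINCT category FROM products

Execution result:
category
Computing
Electronics
Accessories
Audio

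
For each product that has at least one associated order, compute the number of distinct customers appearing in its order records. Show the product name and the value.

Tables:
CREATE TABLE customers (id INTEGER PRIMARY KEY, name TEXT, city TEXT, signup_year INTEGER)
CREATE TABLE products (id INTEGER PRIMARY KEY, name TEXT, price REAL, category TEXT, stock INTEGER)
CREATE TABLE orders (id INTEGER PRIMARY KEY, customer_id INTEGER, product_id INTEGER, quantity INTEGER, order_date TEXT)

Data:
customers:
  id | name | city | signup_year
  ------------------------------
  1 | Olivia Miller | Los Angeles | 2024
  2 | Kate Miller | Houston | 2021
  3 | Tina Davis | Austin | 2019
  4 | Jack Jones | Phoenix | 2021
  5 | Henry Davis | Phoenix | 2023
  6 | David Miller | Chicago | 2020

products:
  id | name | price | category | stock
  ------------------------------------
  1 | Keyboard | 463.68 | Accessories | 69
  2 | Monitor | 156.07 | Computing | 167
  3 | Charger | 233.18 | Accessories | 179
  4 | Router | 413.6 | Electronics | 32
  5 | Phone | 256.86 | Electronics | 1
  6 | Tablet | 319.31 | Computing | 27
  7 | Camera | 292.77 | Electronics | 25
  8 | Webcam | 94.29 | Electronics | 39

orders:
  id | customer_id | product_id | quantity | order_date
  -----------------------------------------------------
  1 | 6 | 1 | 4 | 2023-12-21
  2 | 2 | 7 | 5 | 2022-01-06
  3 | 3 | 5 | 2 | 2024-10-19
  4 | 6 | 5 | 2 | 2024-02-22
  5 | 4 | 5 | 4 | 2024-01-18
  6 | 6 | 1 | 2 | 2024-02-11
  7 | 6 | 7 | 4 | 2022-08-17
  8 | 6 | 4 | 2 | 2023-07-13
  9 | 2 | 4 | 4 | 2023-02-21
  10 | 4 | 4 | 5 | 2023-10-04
SELECT p.name, COUNT(DISTINCT c.customer_id) AS distinct_customer_count FROM orders c JOIN products p ON c.product_id = p.id GROUP BY p.id, p.name

Execution result:
name | distinct_customer_count
Keyboard | 1
Router | 3
Phone | 3
Camera | 2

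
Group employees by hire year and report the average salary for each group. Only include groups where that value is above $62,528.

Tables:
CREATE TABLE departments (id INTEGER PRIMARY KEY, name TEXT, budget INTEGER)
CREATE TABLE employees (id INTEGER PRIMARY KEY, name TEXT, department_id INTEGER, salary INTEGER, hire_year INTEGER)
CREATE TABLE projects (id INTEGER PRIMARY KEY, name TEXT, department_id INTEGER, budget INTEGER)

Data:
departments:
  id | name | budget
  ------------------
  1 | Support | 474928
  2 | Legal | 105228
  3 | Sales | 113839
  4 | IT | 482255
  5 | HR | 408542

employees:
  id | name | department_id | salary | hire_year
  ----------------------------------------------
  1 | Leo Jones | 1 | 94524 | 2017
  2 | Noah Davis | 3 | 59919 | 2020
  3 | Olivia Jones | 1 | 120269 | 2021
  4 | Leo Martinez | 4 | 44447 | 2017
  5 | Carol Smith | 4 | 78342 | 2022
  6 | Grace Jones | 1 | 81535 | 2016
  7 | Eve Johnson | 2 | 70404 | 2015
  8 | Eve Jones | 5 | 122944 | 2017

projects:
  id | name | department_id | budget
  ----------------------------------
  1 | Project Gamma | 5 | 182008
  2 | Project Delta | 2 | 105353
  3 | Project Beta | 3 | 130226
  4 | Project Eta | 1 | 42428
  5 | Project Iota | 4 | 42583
SELECT hire_year, AVG(salary) AS avg_salary FROM employees GROUP BY hire_year HAVING AVG(salary) > 62528

Execution result:
hire_year | avg_salary
2015 | 70404.00
2016 | 81535.00
2017 | 87305.00
2021 | 120269.00
2022 | 78342.00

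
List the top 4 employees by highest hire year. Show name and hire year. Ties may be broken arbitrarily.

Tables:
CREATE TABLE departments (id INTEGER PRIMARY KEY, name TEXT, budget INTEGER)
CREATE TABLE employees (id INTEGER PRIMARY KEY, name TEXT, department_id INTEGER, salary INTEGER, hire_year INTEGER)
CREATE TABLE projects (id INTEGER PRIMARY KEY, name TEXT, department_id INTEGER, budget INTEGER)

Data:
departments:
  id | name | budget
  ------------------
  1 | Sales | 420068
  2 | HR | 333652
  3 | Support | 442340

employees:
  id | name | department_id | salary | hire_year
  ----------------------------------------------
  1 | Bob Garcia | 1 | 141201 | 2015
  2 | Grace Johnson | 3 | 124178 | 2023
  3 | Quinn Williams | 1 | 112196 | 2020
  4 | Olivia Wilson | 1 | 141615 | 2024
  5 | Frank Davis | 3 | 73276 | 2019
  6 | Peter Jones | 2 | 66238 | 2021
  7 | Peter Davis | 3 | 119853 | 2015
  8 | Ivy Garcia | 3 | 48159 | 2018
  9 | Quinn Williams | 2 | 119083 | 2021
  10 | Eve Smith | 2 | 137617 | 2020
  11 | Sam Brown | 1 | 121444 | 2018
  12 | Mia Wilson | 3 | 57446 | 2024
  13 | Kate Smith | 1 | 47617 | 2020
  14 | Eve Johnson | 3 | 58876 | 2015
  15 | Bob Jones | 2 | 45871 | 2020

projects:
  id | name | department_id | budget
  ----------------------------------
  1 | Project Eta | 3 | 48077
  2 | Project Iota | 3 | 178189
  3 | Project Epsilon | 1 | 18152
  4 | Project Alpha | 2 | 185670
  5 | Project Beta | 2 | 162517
SELECT name, hire_year FROM employees ORDER BY hire_year DESC LIMIT 4

Execution result:
name | hire_year
Olivia Wilson | 2024
Mia Wilson | 2024
Grace Johnson | 2023
Peter Jones | 2021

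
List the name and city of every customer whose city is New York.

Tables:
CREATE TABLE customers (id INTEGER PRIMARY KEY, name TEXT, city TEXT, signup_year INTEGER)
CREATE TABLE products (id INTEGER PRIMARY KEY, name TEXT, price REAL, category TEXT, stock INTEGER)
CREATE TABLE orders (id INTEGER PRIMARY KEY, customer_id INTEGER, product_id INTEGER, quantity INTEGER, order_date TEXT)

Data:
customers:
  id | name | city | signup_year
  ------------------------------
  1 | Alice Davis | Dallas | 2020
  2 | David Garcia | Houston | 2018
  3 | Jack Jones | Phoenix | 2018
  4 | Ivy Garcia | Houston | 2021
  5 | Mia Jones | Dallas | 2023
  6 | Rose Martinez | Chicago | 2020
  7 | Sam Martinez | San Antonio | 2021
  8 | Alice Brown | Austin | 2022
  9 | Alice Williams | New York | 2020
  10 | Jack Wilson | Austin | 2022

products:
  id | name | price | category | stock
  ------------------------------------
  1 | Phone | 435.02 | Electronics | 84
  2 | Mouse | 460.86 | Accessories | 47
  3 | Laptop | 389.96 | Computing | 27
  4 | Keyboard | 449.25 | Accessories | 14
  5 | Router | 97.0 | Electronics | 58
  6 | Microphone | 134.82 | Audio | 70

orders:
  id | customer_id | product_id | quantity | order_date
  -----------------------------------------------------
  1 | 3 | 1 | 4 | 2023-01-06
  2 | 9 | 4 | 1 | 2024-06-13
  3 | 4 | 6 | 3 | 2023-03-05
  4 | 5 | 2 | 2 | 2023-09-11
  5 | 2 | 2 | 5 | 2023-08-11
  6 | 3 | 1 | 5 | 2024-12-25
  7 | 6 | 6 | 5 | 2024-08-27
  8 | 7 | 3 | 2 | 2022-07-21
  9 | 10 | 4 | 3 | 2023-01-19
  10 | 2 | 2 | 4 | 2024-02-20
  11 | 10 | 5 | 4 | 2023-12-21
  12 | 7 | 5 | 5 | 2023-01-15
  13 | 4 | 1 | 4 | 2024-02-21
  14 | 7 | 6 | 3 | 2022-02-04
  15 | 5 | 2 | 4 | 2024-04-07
SELECT name, city FROM customers WHERE city = 'New York'

Execution result:
name | city
Alice Williams | New York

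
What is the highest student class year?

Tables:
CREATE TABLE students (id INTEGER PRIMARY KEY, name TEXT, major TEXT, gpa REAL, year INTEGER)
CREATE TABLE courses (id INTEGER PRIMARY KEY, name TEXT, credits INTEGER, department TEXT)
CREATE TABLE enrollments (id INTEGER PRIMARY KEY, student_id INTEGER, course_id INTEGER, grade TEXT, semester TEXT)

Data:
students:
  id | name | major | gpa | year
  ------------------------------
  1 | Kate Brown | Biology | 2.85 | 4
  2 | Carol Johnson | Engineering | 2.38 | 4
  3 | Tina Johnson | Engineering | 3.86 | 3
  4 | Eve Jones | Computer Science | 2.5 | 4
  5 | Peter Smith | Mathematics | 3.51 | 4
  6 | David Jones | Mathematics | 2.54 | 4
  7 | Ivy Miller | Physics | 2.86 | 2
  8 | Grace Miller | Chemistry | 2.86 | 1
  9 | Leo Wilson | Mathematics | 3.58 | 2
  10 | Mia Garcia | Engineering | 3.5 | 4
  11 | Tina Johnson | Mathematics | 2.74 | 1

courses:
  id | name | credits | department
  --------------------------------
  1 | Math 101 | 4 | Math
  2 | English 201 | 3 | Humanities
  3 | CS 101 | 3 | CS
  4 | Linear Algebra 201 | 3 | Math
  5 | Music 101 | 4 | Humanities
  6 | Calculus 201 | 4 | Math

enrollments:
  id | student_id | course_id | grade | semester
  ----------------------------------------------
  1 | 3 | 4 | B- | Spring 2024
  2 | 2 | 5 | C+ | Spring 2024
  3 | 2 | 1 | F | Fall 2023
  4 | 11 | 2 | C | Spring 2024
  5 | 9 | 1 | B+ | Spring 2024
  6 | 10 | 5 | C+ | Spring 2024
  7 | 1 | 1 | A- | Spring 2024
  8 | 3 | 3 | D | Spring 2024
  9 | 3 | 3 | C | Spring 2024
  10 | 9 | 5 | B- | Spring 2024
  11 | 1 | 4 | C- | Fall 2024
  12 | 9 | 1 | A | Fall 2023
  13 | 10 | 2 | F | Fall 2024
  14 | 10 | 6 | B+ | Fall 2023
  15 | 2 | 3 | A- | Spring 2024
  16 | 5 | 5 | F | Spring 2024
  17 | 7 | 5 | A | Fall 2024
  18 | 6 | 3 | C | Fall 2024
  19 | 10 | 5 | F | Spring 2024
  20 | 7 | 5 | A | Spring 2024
SELECT MAX(year) FROM students

Execution result:
4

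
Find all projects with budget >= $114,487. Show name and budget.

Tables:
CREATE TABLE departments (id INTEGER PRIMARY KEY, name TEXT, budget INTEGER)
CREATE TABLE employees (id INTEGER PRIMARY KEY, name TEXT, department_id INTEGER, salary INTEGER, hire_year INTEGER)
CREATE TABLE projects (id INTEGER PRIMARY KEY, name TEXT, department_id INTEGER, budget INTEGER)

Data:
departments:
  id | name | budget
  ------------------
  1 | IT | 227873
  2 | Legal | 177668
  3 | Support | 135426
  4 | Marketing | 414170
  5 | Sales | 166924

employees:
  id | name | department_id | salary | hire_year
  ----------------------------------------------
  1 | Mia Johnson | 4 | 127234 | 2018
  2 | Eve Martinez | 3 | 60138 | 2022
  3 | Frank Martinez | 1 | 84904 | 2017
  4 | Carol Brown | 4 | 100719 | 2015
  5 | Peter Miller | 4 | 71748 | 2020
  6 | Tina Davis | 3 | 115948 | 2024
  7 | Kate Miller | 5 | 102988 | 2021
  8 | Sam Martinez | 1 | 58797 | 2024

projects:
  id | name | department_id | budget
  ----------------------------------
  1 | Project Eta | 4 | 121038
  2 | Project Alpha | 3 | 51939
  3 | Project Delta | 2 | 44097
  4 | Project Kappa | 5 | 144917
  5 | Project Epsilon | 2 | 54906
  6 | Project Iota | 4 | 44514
SELECT name, budget FROM projects WHERE budget >= 114487

Execution result:
name | budget
Project Eta | 121038
Project Kappa | 144917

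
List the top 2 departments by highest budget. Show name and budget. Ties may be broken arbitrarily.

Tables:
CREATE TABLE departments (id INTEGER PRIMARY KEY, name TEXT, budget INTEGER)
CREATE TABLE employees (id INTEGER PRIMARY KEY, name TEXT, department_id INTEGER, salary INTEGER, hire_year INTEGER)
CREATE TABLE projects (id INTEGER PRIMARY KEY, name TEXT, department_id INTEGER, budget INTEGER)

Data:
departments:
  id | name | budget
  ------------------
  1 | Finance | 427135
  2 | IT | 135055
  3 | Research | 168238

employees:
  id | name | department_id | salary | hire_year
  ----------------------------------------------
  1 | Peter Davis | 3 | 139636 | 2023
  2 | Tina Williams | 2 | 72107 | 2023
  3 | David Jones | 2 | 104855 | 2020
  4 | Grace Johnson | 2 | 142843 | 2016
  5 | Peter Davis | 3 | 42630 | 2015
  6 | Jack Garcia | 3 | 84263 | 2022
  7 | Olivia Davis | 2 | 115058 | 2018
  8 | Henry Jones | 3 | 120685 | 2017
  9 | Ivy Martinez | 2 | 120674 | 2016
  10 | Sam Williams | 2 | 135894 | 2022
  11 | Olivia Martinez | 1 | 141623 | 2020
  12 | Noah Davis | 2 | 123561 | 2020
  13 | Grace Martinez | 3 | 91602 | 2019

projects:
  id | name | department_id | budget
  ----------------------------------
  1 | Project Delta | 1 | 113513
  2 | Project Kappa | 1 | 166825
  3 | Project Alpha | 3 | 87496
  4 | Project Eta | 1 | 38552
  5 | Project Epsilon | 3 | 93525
SELECT name, budget FROM departments ORDER BY budget DESC LIMIT 2

Execution result:
name | budget
Finance | 427135
Research | 168238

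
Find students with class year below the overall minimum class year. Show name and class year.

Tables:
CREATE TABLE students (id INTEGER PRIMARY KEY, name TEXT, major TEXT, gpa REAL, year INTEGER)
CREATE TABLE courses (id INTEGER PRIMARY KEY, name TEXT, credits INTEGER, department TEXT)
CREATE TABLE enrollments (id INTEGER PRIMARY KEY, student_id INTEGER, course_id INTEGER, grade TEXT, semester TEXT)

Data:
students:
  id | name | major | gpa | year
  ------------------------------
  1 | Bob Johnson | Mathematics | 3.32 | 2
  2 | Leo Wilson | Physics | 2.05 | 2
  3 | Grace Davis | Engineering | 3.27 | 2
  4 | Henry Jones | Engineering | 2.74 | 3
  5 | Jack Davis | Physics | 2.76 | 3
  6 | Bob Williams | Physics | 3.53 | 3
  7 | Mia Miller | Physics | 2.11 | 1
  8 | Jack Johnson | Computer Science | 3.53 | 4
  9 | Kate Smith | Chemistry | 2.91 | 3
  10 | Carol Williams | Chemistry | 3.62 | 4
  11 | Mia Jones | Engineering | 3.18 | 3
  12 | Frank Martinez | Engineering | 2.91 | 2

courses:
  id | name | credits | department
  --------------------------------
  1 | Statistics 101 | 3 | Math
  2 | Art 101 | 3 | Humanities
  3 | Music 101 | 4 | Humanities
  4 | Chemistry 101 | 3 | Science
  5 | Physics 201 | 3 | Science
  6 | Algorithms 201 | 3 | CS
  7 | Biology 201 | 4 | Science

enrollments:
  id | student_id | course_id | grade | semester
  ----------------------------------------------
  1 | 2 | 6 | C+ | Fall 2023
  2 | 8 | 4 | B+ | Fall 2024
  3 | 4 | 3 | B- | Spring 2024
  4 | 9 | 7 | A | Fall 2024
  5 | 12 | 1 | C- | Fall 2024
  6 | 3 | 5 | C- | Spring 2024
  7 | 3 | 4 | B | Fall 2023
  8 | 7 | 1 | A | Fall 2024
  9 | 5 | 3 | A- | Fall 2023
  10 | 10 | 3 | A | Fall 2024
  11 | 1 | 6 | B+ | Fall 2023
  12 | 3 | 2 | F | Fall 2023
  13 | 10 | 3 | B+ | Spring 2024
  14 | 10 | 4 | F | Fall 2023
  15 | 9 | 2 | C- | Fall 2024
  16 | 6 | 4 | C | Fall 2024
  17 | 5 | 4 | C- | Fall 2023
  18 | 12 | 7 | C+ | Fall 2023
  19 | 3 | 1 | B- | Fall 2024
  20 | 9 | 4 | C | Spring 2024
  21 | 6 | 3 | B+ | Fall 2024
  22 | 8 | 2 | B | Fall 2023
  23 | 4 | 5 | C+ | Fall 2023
SELECT name, year FROM students WHERE year < (SELECT MIN(year) FROM students)

Execution result:
(no rows)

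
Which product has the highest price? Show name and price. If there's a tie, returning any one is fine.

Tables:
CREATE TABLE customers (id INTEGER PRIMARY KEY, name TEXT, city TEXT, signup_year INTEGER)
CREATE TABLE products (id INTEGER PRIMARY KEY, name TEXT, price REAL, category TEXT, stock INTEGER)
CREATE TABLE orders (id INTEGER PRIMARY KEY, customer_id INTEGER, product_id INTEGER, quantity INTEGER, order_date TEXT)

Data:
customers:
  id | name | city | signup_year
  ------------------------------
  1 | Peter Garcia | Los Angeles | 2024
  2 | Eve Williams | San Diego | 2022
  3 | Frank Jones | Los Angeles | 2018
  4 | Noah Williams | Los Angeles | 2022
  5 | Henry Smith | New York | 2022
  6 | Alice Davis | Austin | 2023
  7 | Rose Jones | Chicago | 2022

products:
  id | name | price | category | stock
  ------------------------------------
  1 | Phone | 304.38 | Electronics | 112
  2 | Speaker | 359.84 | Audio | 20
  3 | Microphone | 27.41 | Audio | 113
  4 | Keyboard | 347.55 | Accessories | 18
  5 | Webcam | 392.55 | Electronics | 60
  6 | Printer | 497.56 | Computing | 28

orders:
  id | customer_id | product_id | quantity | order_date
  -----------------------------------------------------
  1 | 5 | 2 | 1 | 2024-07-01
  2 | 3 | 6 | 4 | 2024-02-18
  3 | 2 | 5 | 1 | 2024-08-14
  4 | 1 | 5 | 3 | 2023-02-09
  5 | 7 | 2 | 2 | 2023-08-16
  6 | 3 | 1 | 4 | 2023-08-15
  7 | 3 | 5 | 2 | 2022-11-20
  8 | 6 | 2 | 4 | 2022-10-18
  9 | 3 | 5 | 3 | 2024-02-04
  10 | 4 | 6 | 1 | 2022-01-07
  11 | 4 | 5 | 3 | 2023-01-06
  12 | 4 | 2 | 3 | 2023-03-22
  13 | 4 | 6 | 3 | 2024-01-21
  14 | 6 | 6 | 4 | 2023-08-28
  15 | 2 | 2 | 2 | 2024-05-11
SELECT name, price FROM products ORDER BY price DESC LIMIT 1

Execution result:
name | price
Printer | 497.56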